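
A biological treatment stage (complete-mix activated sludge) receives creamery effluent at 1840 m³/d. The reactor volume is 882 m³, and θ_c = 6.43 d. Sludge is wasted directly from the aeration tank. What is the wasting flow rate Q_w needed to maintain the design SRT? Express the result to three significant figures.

Q_w ≈ 137 m³/d

For wasting at MLVSS concentration, Q_w = V/θ_c = 882.0/6.43 = 137.2 m³/d.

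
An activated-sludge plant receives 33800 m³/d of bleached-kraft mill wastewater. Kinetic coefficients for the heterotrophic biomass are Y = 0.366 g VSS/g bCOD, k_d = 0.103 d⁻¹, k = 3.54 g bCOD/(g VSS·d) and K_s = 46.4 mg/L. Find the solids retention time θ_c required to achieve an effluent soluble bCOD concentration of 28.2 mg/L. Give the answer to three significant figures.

θ_c ≈ 2.59 d

From 1/θ_c = Y·k·S/(K_s + S) − k_d: Y·k·S/(K_s+S) = 0.366 × 3.54 × 28.2 / (46.4 + 28.2) = 0.4898 d⁻¹.
Then 1/θ_c = μ − k_d = 0.4898 − 0.103 = 0.3868 d⁻¹, giving θ_c = 2.585 d.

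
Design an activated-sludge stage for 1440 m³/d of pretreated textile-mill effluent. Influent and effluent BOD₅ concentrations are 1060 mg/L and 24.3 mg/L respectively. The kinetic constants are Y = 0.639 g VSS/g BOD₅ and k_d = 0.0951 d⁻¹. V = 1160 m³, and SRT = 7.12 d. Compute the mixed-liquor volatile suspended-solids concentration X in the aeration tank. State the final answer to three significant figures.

X ≈ 3490 mg/L

From V·X·(1 + k_d·θ_c) = Y·Q·(S₀ − S)·θ_c: X = 0.639 × 1440 × (1060 − 24.3) × 7.12 / [1160 × (1 + 0.0951 × 7.12)] = 3488 mg/L.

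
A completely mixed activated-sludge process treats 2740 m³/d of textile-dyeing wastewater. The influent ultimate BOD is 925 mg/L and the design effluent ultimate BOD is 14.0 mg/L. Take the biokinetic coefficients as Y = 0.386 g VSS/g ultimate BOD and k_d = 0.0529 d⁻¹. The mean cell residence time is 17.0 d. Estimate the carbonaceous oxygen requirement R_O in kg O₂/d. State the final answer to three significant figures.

Observed yield with endogenous decay: Y_obs = Y / (1 + k_d·θ_c) = 0.386 / (1 + 0.0529 × 17.0) = 0.386 / 1.899 = 0.2032 g VSS/g ultimate BOD.
Mass of ultimate BOD removed per day: Q(S₀ − S) = 2740 × 911.0 g/m³ = 2496 kg/d.
P_X = Y_obs·Q·(S₀ − S) = 0.2032 × 2496 = 507.3 kg VSS/d.
R_O = Q·(S₀ − S) − 1.42·P_X = 2496 − 1.42 × 507.3 = 1776 kg O₂/d.

R_O ≈ 1780 kg O₂/d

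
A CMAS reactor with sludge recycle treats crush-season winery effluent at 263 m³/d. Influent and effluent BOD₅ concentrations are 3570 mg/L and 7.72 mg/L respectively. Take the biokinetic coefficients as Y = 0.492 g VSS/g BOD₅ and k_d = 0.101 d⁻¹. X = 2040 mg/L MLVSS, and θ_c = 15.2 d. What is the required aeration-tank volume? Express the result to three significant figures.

V ≈ 1350 m³

Rearranging the biomass balance for a CMAS with decay, V = Y·Q·ΔS·θ_c / [X·(1+k_d θ_c)] = 0.492 × 263 × (3570 − 7.72) × 15.2 / [2040 × (1 + 0.101 × 15.2)] = 7.01×10^6 / 5172 = 1355 m³.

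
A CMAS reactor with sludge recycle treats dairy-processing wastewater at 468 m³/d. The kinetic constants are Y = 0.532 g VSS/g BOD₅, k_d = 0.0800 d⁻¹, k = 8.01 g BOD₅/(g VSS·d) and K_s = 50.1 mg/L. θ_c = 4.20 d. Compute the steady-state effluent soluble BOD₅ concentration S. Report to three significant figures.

Effluent substrate depends only on kinetics and SRT: S = K_s(1 + k_d θ_c) / [θ_c(Yk − k_d) − 1] = 50.1 × (1 + 0.0800 × 4.20) / [4.20 × (0.532 × 8.01 − 0.0800) − 1] = 66.93 / 16.56 = 4.042 mg/L.

S ≈ 4.04 mg/L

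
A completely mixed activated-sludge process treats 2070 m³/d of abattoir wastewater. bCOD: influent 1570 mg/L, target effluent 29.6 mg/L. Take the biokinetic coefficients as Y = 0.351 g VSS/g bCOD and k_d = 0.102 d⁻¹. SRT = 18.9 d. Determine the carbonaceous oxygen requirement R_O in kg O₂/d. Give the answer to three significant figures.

Observed yield with endogenous decay: Y_obs = Y / (1 + k_d·θ_c) = 0.351 / (1 + 0.102 × 18.9) = 0.351 / 2.928 = 0.1199 g VSS/g bCOD.
ΔS = 1570 − 29.6 = 1540 mg/L, so the substrate removal rate is 2070 × 1540/1000 = 3189 kg bCOD/d.
P_X = Y_obs·Q·(S₀ − S) = 0.1199 × 3189 = 382.3 kg VSS/d.
R_O = Q·(S₀ − S) − 1.42·P_X = 3189 − 1.42 × 382.3 = 2646 kg O₂/d.

R_O ≈ 2650 kg O₂/d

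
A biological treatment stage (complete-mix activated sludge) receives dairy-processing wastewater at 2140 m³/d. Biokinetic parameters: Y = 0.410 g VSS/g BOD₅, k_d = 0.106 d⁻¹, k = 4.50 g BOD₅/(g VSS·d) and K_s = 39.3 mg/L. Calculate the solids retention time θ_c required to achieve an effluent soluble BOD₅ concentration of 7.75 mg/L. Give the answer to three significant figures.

At the target effluent, Y k S/(K_s+S) = 0.410×4.50×7.75/47.05 = 0.3039 d⁻¹.
1/θ_c = 0.3039 − 0.106 = 0.1979 d⁻¹, so θ_c = 5.053 d.

θ_c ≈ 5.05 d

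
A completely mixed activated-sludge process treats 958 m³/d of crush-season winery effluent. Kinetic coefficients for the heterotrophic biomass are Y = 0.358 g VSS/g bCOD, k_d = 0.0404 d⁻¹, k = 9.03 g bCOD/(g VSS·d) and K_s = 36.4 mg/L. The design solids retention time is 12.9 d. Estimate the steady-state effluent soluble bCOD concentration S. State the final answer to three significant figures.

S ≈ 1.38 mg/L

For a completely mixed reactor with recycle the Lawrence–McCarty relation gives S = K_s·(1 + k_d·θ_c) / [θ_c·(Y·k − k_d) − 1] = 36.4 × (1 + 0.0404 × 12.9) / [12.9 × (0.358 × 9.03 − 0.0404) − 1] = 55.37 / 40.18 = 1.378 mg/L.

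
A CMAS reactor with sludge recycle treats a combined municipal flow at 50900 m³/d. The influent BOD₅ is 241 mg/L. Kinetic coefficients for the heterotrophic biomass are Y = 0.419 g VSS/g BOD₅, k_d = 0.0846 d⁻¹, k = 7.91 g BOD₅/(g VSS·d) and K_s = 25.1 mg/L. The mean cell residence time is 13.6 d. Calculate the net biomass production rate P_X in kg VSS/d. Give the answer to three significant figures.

Effluent substrate depends only on kinetics and SRT: S = K_s(1 + k_d θ_c) / [θ_c(Yk − k_d) − 1] = 25.1 × (1 + 0.0846 × 13.6) / [13.6 × (0.419 × 7.91 − 0.0846) − 1] = 53.98 / 42.92 = 1.258 mg/L.
Observed yield with endogenous decay: Y_obs = Y / (1 + k_d·θ_c) = 0.419 / (1 + 0.0846 × 13.6) = 0.419 / 2.151 = 0.1948 g VSS/g BOD₅.
Mass of BOD₅ removed per day: Q(S₀ − S) = 50900 × 239.7 g/m³ = 12203 kg/d.
Biomass produced: P_X = Y_obs·Q·ΔS = 0.1948 × 12203 ≈ 2378 kg VSS/d.

P_X ≈ 2380 kg VSS/d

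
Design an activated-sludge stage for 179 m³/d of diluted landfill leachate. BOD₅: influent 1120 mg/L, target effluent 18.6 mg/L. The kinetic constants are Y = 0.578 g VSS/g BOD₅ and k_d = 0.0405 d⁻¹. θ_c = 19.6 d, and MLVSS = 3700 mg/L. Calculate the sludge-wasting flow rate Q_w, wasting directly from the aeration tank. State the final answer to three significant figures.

Q_w ≈ 17.2 m³/d

Steady-state biomass mass balance: V·X·(1 + k_d·θ_c) = Y·Q·(S₀ − S)·θ_c, so V = 0.578 × 179 × (1120 − 18.6) × 19.6 / [3700 × (1 + 0.0405 × 19.6)] = 2.23×10^6 / 6637 = 336.5 m³.
With mixed-liquor wasting, θ_c = V/Q_w, so Q_w = V/θ_c = 336.5/19.6 = 17.17 m³/d.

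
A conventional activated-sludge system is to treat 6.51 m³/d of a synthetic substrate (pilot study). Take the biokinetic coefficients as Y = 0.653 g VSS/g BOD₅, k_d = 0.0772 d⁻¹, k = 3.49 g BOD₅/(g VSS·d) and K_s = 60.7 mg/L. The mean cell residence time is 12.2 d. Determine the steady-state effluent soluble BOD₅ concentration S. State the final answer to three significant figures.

For a completely mixed reactor with recycle the Lawrence–McCarty relation gives S = K_s·(1 + k_d·θ_c) / [θ_c·(Y·k − k_d) − 1] = 60.7 × (1 + 0.0772 × 12.2) / [12.2 × (0.653 × 3.49 − 0.0772) − 1] = 117.9 / 25.86 = 4.558 mg/L.

S ≈ 4.56 mg/L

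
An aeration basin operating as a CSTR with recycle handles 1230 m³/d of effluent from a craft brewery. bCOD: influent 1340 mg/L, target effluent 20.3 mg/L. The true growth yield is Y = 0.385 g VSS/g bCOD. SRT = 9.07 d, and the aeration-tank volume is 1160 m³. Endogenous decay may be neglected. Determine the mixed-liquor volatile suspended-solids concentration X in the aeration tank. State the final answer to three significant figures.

X ≈ 4890 mg/L

From V·X = Y·Q·(S₀ − S)·θ_c (decay neglected): X = 0.385 × 1230 × (1340 − 20.3) × 9.07 / 1160 = 4886 mg/L.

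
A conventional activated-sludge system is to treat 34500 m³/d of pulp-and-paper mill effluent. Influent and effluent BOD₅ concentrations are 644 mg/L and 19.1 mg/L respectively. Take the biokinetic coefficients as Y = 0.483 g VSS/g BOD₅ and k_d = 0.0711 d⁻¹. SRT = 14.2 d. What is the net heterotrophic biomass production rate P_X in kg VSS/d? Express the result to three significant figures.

P_X ≈ 5180 kg VSS/d

Y_obs = Y / (1 + k_d θ_c) = 0.483 / (1 + 0.0711 × 14.2) = 0.483 / 2.010 = 0.2403.
Substrate removed = Q·(S₀ − S) = 34500 m³/d × (644 − 19.1) g/m³ = 2.16×10^7 g/d = 21559 kg/d.
P_X = Y_obs · Q(S₀ − S) = 0.2403 × 21559 = 5182 kg VSS/d.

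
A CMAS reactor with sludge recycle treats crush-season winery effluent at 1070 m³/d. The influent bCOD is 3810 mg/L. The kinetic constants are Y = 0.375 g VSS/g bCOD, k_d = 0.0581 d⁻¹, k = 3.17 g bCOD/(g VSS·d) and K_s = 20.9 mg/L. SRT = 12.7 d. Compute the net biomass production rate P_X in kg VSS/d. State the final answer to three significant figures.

Effluent substrate depends only on kinetics and SRT: S = K_s(1 + k_d θ_c) / [θ_c(Yk − k_d) − 1] = 20.9 × (1 + 0.0581 × 12.7) / [12.7 × (0.375 × 3.17 − 0.0581) − 1] = 36.32 / 13.36 = 2.719 mg/L.
The observed yield is Y_obs = Y/(1 + k_d·θ_c) = 0.375 / (1 + 0.0581 × 12.7) = 0.375 / 1.738 = 0.2158 g VSS per g bCOD removed.
Substrate removed = Q·(S₀ − S) = 1070 m³/d × (3810 − 2.72) g/m³ = 4.07×10^6 g/d = 4074 kg/d.
Biomass produced: P_X = Y_obs·Q·ΔS = 0.2158 × 4074 ≈ 879.0 kg VSS/d.

P_X ≈ 879 kg VSS/d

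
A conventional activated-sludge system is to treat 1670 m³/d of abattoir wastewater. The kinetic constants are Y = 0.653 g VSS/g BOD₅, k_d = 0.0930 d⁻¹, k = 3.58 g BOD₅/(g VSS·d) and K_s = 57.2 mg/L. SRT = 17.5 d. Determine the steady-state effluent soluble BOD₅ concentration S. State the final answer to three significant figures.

S ≈ 3.93 mg/L

Effluent substrate depends only on kinetics and SRT: S = K_s(1 + k_d θ_c) / [θ_c(Yk − k_d) − 1] = 57.2 × (1 + 0.0930 × 17.5) / [17.5 × (0.653 × 3.58 − 0.0930) − 1] = 150.3 / 38.28 = 3.926 mg/L.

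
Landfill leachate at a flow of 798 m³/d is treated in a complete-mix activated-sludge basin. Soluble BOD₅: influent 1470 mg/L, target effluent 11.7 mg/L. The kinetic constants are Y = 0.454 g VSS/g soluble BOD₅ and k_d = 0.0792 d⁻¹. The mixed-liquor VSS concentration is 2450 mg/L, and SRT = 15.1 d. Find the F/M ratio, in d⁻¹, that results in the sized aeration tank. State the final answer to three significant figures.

From the SRT design equation V = Y Q (S₀−S) θ_c / [X (1 + k_d θ_c)] = 0.454 × 798 × (1470 − 11.7) × 15.1 / [2450 × (1 + 0.0792 × 15.1)] = 7.98×10^6 / 5380 = 1483 m³.
Food-to-microorganism ratio F/M = Q S₀ / (V X) = 798 × 1470 / (1483 × 2450) = 0.3229 d⁻¹.

F/M ≈ 0.323 d⁻¹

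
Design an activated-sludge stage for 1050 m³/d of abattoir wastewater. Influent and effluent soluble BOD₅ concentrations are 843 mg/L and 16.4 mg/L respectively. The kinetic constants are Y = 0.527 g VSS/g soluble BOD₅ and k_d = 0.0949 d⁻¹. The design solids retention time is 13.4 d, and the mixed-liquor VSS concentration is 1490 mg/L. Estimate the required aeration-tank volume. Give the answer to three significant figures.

Rearranging the biomass balance for a CMAS with decay, V = Y·Q·ΔS·θ_c / [X·(1+k_d θ_c)] = 0.527 × 1050 × (843 − 16.4) × 13.4 / [1490 × (1 + 0.0949 × 13.4)] = 6.13×10^6 / 3385 = 1811 m³.

V ≈ 1810 m³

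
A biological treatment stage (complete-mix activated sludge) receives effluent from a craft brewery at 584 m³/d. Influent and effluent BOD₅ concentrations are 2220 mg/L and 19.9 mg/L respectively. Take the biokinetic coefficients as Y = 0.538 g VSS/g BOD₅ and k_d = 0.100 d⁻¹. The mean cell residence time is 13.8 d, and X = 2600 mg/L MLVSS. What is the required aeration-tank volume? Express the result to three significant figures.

V ≈ 1540 m³

Steady-state biomass mass balance: V·X·(1 + k_d·θ_c) = Y·Q·(S₀ − S)·θ_c, so V = 0.538 × 584 × (2220 − 19.9) × 13.8 / [2600 × (1 + 0.100 × 13.8)] = 9.54×10^6 / 6188 = 1542 m³.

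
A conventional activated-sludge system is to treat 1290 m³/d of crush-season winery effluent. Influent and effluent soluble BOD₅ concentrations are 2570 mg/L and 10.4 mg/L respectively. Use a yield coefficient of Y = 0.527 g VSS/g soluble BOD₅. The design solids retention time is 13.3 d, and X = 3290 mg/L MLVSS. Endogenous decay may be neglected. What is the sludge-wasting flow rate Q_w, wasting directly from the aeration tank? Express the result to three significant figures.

With k_d = 0 the design equation reduces to V = Y Q (S₀−S) θ_c / X = 0.527 × 1290 × (2570 − 10.4) × 13.3 / 3290 = 7034 m³.
With mixed-liquor wasting, θ_c = V/Q_w, so Q_w = V/θ_c = 7034/13.3 = 528.9 m³/d.

Q_w ≈ 529 m³/d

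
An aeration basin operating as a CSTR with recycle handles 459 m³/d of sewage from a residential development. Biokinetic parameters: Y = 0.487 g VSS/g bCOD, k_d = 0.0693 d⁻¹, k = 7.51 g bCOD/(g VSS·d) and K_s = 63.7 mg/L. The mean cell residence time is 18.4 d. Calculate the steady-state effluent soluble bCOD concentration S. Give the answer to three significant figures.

From the Monod/SRT balance for a CMAS, S = K_s·(1+k_d θ_c)/[θ_c·(Y k − k_d) − 1] = 63.7 × (1 + 0.0693 × 18.4) / [18.4 × (0.487 × 7.51 − 0.0693) − 1] = 144.9 / 65.02 = 2.229 mg/L.

S ≈ 2.23 mg/L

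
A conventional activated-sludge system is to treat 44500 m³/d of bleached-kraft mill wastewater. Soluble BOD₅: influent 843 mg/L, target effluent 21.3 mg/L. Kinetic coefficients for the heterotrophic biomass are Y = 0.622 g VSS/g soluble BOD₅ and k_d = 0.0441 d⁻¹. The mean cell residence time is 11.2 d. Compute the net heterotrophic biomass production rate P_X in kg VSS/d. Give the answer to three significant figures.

Correct the yield for decay: Y_obs = Y/(1 + k_d θ_c) = 0.622 / (1 + 0.0441 × 11.2) = 0.622 / 1.494 = 0.4164.
Mass of soluble BOD₅ removed per day: Q(S₀ − S) = 44500 × 821.7 g/m³ = 36566 kg/d.
Biomass produced: P_X = Y_obs·Q·ΔS = 0.4164 × 36566 ≈ 15224 kg VSS/d.

P_X ≈ 15200 kg VSS/d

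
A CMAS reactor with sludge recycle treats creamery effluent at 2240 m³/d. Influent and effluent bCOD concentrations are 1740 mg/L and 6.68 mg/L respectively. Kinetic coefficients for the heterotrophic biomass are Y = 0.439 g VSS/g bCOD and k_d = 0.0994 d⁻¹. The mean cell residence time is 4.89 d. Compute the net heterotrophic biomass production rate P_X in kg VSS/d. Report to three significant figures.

Correct the yield for decay: Y_obs = Y/(1 + k_d θ_c) = 0.439 / (1 + 0.0994 × 4.89) = 0.439 / 1.486 = 0.2954.
ΔS = 1740 − 6.68 = 1733 mg/L, so the substrate removal rate is 2240 × 1733/1000 = 3883 kg bCOD/d.
Biomass produced: P_X = Y_obs·Q·ΔS = 0.2954 × 3883 ≈ 1147 kg VSS/d.

P_X ≈ 1150 kg VSS/d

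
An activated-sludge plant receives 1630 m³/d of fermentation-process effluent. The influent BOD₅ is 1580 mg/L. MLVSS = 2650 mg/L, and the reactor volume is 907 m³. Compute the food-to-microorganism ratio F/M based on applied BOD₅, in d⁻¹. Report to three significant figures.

F/M = Q·S₀ / (V·X) = 1630 × 1580 / (907.0 × 2650) = 1.071 g BOD₅·(g VSS·d)⁻¹.

F/M ≈ 1.07 d⁻¹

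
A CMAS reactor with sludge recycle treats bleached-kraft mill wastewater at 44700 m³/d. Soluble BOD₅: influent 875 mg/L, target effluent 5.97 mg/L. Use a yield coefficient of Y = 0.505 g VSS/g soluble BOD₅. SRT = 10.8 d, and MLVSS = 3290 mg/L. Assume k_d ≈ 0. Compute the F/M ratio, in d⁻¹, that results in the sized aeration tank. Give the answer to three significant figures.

Biomass mass balance (decay neglected): V·X = Y·Q·(S₀ − S)·θ_c, so V = 0.505 × 44700 × (875 − 5.97) × 10.8 / 3290 = 64396 m³.
F/M = Q·S₀ / (V·X) = 44700 × 875 / (64396 × 3290) = 0.1846 g soluble BOD₅·(g VSS·d)⁻¹.

F/M ≈ 0.185 d⁻¹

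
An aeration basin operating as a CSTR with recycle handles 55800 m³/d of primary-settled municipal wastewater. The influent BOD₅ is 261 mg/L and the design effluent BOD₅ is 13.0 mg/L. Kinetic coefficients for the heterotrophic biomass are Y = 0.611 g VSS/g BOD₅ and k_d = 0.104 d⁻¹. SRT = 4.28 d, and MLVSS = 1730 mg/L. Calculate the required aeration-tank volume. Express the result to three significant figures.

V ≈ 14500 m³

From the SRT design equation V = Y Q (S₀−S) θ_c / [X (1 + k_d θ_c)] = 0.611 × 55800 × (261 − 13.0) × 4.28 / [1730 × (1 + 0.104 × 4.28)] = 3.62×10^7 / 2500 = 14475 m³.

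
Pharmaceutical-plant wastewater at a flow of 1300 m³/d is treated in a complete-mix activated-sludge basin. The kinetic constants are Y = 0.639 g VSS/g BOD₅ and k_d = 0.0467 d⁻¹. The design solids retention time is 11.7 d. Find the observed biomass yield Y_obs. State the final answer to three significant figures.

Y_obs ≈ 0.413 g VSS/g BOD₅

Y_obs = Y / (1 + k_d θ_c) = 0.639 / (1 + 0.0467 × 11.7) = 0.639 / 1.546 = 0.4132.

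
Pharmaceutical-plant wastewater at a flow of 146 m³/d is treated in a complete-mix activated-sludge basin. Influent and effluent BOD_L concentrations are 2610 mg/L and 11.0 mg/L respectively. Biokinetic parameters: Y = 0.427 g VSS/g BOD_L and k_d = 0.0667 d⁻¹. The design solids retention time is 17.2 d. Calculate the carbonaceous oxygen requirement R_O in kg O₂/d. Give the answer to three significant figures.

R_O ≈ 272 kg O₂/d

Y_obs = Y / (1 + k_d θ_c) = 0.427 / (1 + 0.0667 × 17.2) = 0.427 / 2.147 = 0.1989.
Mass of BOD_L removed per day: Q(S₀ − S) = 146 × 2599 g/m³ = 379.5 kg/d.
Biomass synthesised: P_X = Y_obs × 379.5 = 75.46 kg VSS/d.
R_O = Q·ΔS − 1.42 P_X = 379.5 − 107.2 = 272.3 kg O₂/d.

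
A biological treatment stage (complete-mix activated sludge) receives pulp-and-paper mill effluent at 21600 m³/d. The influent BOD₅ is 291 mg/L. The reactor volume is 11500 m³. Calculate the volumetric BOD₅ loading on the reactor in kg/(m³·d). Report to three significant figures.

L_v ≈ 0.547 kg BOD₅/(m³·d)

Volumetric loading L_v = Q·S₀ / V = 21600 × 291 g/m³ / 11500 m³ = 546.6 g/(m³·d) = 0.5466 kg BOD₅/(m³·d).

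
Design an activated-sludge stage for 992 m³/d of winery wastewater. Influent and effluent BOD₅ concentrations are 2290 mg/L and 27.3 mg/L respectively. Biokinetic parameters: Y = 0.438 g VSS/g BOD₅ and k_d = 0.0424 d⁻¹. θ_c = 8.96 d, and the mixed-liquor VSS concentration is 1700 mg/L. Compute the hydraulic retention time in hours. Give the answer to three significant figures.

τ ≈ 90.8 h

From the SRT design equation V = Y Q (S₀−S) θ_c / [X (1 + k_d θ_c)] = 0.438 × 992 × (2290 − 27.3) × 8.96 / [1700 × (1 + 0.0424 × 8.96)] = 8.81×10^6 / 2346 = 3755 m³.
Hydraulic retention time τ = V/Q = 3755 / 992 = 3.785 d = 90.85 h.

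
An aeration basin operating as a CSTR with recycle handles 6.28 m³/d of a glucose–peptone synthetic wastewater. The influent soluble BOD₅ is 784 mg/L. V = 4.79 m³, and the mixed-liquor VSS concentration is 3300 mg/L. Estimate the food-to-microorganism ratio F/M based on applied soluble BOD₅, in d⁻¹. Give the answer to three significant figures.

F/M ≈ 0.311 d⁻¹

F/M = applied load / biomass = Q·S₀/(V·X) = 6.28 × 784 / (4.790 × 3300) = 0.3115 d⁻¹.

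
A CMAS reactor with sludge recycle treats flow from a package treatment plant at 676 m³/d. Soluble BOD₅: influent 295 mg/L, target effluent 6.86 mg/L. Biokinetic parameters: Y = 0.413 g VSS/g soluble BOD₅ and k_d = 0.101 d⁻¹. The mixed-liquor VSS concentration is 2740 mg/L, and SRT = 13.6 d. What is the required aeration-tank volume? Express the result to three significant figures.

From the SRT design equation V = Y Q (S₀−S) θ_c / [X (1 + k_d θ_c)] = 0.413 × 676 × (295 − 6.86) × 13.6 / [2740 × (1 + 0.101 × 13.6)] = 1.09×10^6 / 6504 = 168.2 m³.

V ≈ 168 m³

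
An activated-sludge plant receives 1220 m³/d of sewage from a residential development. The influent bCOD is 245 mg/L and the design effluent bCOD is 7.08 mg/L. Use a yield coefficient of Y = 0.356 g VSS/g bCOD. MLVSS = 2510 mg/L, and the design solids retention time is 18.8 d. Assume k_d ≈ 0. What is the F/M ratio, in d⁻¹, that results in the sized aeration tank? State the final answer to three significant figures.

V·X = Y·Q·ΔS·θ_c gives V = 0.356 × 1220 × (245 − 7.08) × 18.8 / 2510 = 774.0 m³.
Food-to-microorganism ratio F/M = Q S₀ / (V X) = 1220 × 245 / (774.0 × 2510) = 0.1539 d⁻¹.

F/M ≈ 0.154 d⁻¹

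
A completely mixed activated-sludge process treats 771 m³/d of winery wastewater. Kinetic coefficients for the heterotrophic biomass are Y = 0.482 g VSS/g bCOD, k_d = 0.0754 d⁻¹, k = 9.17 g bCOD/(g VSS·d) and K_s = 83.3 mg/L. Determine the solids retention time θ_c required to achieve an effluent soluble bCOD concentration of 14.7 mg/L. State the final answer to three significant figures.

Specific growth rate at S = 14.7 mg/L: μ = YkS/(K_s+S) = 0.482·9.17·14.7/(83.3+14.7) = 0.6630 d⁻¹.
θ_c = 1/(μ − k_d) = 1/(0.6630 − 0.0754) = 1/0.5876 = 1.702 d.

θ_c ≈ 1.70 d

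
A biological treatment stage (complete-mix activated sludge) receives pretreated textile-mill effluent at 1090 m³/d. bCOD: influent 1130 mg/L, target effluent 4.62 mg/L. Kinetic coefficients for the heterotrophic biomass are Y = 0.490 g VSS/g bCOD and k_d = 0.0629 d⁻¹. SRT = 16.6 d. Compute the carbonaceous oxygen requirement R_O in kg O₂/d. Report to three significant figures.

Correct the yield for decay: Y_obs = Y/(1 + k_d θ_c) = 0.490 / (1 + 0.0629 × 16.6) = 0.490 / 2.044 = 0.2397.
Mass of bCOD removed per day: Q(S₀ − S) = 1090 × 1125 g/m³ = 1227 kg/d.
P_X = Y_obs·Q·(S₀ − S) = 0.2397 × 1227 = 294.0 kg VSS/d.
R_O = Q·ΔS − 1.42 P_X = 1227 − 417.5 = 809.1 kg O₂/d.

R_O ≈ 809 kg O₂/d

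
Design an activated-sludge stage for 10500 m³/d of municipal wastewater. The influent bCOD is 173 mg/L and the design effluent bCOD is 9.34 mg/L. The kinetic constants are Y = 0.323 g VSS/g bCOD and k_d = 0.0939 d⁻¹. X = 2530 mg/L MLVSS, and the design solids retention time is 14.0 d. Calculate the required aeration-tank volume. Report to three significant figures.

V ≈ 1330 m³

Rearranging the biomass balance for a CMAS with decay, V = Y·Q·ΔS·θ_c / [X·(1+k_d θ_c)] = 0.323 × 10500 × (173 − 9.34) × 14.0 / [2530 × (1 + 0.0939 × 14.0)] = 7.77×10^6 / 5856 = 1327 m³.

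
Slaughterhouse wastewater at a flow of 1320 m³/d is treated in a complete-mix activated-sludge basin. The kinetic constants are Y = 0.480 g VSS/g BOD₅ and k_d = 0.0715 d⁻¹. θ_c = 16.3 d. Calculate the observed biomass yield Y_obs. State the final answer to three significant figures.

Y_obs ≈ 0.222 g VSS/g BOD₅

Y_obs = Y / (1 + k_d θ_c) = 0.480 / (1 + 0.0715 × 16.3) = 0.480 / 2.165 = 0.2217.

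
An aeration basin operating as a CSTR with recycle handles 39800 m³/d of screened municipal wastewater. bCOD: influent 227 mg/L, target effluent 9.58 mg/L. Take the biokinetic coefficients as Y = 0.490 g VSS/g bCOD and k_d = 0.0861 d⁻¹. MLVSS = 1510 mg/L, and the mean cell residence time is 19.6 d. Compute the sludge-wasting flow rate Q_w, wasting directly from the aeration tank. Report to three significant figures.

Rearranging the biomass balance for a CMAS with decay, V = Y·Q·ΔS·θ_c / [X·(1+k_d θ_c)] = 0.490 × 39800 × (227 − 9.58) × 19.6 / [1510 × (1 + 0.0861 × 19.6)] = 8.31×10^7 / 4058 = 20479 m³.
With mixed-liquor wasting, θ_c = V/Q_w, so Q_w = V/θ_c = 20479/19.6 = 1045 m³/d.

Q_w ≈ 1040 m³/d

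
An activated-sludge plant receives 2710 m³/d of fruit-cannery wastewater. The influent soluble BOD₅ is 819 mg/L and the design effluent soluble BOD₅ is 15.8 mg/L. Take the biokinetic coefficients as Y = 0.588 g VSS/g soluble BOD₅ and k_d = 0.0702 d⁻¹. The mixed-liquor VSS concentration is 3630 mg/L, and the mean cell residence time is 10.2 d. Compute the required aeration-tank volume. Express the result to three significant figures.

V ≈ 2100 m³

Rearranging the biomass balance for a CMAS with decay, V = Y·Q·ΔS·θ_c / [X·(1+k_d θ_c)] = 0.588 × 2710 × (819 − 15.8) × 10.2 / [3630 × (1 + 0.0702 × 10.2)] = 1.31×10^7 / 6229 = 2096 m³.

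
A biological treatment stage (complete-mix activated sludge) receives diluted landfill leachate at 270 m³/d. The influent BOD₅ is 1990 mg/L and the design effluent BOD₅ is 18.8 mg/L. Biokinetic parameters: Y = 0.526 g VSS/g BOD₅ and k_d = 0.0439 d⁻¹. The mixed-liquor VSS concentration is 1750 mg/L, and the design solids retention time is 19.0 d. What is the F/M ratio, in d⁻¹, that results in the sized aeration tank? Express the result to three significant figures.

F/M ≈ 0.185 d⁻¹

From the SRT design equation V = Y Q (S₀−S) θ_c / [X (1 + k_d θ_c)] = 0.526 × 270 × (1990 − 18.8) × 19.0 / [1750 × (1 + 0.0439 × 19.0)] = 5.32×10^6 / 3210 = 1657 m³.
F/M = Q·S₀ / (V·X) = 270 × 1990 / (1657 × 1750) = 0.1853 g BOD₅·(g VSS·d)⁻¹.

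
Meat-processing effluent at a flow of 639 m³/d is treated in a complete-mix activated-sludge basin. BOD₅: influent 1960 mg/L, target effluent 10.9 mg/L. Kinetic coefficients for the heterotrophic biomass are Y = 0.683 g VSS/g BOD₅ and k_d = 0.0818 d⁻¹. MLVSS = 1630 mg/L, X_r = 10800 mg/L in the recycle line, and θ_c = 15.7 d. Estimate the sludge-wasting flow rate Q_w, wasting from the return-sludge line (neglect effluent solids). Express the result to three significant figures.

Q_w ≈ 34.5 m³/d

Steady-state biomass mass balance: V·X·(1 + k_d·θ_c) = Y·Q·(S₀ − S)·θ_c, so V = 0.683 × 639 × (1960 − 10.9) × 15.7 / [1630 × (1 + 0.0818 × 15.7)] = 1.34×10^7 / 3723 = 3587 m³.
θ_c = V·X/(Q_w·X_r) when wasting from the recycle, so Q_w = V·X/(θ_c·X_r) = 3587 × 1630 / (15.7 × 10800) = 34.48 m³/d.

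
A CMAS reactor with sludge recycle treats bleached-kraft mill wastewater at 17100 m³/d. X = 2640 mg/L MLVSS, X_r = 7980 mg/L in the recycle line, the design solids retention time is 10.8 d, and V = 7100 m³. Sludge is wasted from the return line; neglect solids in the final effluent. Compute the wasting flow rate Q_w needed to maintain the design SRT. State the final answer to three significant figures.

Q_w = (V·X)/(θ_c X_r) = 7100 × 2640 / (10.8 × 7980) = 217.5 m³/d.

Q_w ≈ 217 m³/d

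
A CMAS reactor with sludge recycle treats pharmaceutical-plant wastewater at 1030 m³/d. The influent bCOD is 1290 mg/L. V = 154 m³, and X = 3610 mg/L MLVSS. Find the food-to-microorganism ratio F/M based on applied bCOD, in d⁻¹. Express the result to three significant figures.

F/M ≈ 2.39 d⁻¹

Food-to-microorganism ratio F/M = Q S₀ / (V X) = 1030 × 1290 / (154.0 × 3610) = 2.390 d⁻¹.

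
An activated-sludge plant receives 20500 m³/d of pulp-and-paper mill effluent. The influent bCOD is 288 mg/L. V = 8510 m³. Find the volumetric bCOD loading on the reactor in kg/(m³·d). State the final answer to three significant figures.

Applied bCOD load per unit volume = Q·S₀/V = (20500 × 288/1000)/8510 = 0.6938 kg bCOD·m⁻³·d⁻¹.

L_v ≈ 0.694 kg bCOD/(m³·d)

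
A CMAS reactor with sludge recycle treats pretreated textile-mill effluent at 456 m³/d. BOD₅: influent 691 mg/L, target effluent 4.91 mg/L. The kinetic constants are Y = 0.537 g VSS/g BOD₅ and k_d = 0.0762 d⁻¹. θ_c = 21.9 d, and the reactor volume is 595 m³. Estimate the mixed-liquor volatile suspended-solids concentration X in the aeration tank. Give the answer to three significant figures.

X ≈ 2320 mg/L

Solving the biomass balance for X: X = Y Q (S₀−S) θ_c / [V (1+k_d θ_c)] = 0.537 × 456 × (691 − 4.91) × 21.9 / [595 × (1 + 0.0762 × 21.9)] = 2317 mg/L.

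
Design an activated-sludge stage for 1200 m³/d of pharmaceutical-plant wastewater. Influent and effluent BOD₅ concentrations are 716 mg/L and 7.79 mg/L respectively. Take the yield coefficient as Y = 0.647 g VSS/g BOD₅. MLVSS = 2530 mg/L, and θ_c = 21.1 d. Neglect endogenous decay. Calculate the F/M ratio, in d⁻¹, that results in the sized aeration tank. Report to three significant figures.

F/M ≈ 0.0741 d⁻¹

Biomass mass balance (decay neglected): V·X = Y·Q·(S₀ − S)·θ_c, so V = 0.647 × 1200 × (716 − 7.79) × 21.1 / 2530 = 4586 m³.
F/M = Q·S₀ / (V·X) = 1200 × 716 / (4586 × 2530) = 0.07406 g BOD₅·(g VSS·d)⁻¹.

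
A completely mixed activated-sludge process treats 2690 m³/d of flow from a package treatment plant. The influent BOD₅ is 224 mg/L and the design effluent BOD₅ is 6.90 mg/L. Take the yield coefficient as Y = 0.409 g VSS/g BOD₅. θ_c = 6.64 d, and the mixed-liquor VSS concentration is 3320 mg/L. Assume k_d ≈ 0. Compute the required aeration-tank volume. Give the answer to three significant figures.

V ≈ 478 m³

With k_d = 0 the design equation reduces to V = Y Q (S₀−S) θ_c / X = 0.409 × 2690 × (224 − 6.90) × 6.64 / 3320 = 477.7 m³.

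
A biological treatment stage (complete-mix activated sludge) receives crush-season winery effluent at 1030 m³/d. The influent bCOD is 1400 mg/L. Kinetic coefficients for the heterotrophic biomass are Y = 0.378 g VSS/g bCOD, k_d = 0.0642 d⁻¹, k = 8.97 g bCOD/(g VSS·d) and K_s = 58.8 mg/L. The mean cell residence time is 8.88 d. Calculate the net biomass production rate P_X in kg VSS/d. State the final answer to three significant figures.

Effluent substrate depends only on kinetics and SRT: S = K_s(1 + k_d θ_c) / [θ_c(Yk − k_d) − 1] = 58.8 × (1 + 0.0642 × 8.88) / [8.88 × (0.378 × 8.97 − 0.0642) − 1] = 92.32 / 28.54 = 3.235 mg/L.
Y_obs = Y / (1 + k_d θ_c) = 0.378 / (1 + 0.0642 × 8.88) = 0.378 / 1.570 = 0.2407.
Substrate removed = Q·(S₀ − S) = 1030 m³/d × (1400 − 3.23) g/m³ = 1.44×10^6 g/d = 1439 kg/d.
So the net sludge growth is P_X = 0.2407 × 1439 = 346.4 kg VSS/d.

P_X ≈ 346 kg VSS/d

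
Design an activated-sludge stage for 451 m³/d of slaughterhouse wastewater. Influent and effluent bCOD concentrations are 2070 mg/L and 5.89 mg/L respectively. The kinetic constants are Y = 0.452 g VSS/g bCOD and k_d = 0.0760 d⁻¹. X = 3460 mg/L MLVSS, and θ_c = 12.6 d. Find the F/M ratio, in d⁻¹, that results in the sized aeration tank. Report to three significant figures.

Rearranging the biomass balance for a CMAS with decay, V = Y·Q·ΔS·θ_c / [X·(1+k_d θ_c)] = 0.452 × 451 × (2070 − 5.89) × 12.6 / [3460 × (1 + 0.0760 × 12.6)] = 5.3×10^6 / 6773 = 782.7 m³.
F/M = applied load / biomass = Q·S₀/(V·X) = 451 × 2070 / (782.7 × 3460) = 0.3447 d⁻¹.

F/M ≈ 0.345 d⁻¹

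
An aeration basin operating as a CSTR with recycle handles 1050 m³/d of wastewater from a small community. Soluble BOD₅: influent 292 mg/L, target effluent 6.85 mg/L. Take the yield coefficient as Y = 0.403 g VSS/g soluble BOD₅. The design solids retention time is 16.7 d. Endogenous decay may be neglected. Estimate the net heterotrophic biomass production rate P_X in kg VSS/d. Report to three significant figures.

P_X ≈ 121 kg VSS/d

Since k_d ≈ 0, Y_obs = Y = 0.403 g VSS/g soluble BOD₅.
Substrate removed = Q·(S₀ − S) = 1050 m³/d × (292 − 6.85) g/m³ = 2.99×10^5 g/d = 299.4 kg/d.
P_X = Y_obs · Q(S₀ − S) = 0.4030 × 299.4 = 120.7 kg VSS/d.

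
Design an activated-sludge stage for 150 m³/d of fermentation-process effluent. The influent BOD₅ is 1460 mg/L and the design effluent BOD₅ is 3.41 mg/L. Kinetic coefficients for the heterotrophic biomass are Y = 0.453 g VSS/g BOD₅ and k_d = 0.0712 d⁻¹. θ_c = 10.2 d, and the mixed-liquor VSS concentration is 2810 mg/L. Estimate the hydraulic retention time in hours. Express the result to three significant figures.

τ ≈ 33.3 h

Rearranging the biomass balance for a CMAS with decay, V = Y·Q·ΔS·θ_c / [X·(1+k_d θ_c)] = 0.453 × 150 × (1460 − 3.41) × 10.2 / [2810 × (1 + 0.0712 × 10.2)] = 1.01×10^6 / 4851 = 208.1 m³.
Hydraulic retention time τ = V/Q = 208.1 / 150 = 1.387 d = 33.30 h.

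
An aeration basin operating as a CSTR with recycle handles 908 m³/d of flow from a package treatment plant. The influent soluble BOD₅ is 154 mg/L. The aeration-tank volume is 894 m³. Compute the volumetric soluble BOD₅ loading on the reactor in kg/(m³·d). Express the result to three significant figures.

L_v ≈ 0.156 kg soluble BOD₅/(m³·d)

L_v = Q S₀ / V = 908 × 154 × 10⁻³ / 894.0 = 0.1564 kg/(m³·d).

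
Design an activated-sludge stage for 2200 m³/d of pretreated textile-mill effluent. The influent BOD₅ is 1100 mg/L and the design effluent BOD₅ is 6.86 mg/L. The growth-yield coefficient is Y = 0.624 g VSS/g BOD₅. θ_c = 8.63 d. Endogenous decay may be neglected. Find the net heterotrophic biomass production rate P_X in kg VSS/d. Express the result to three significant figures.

No decay correction is needed, so Y_obs = Y = 0.624.
Q·(S₀ − S) = 2200 × (1100 − 6.86) × 10⁻³ = 2405 kg/d removed.
P_X = Y_obs · Q(S₀ − S) = 0.6240 × 2405 = 1501 kg VSS/d.

P_X ≈ 1500 kg VSS/d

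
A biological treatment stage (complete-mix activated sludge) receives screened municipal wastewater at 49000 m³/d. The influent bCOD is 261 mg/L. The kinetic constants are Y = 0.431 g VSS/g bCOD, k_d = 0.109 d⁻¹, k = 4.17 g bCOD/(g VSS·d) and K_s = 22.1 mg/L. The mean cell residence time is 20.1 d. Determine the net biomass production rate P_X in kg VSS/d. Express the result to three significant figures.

P_X ≈ 1710 kg VSS/d

For a completely mixed reactor with recycle the Lawrence–McCarty relation gives S = K_s·(1 + k_d·θ_c) / [θ_c·(Y·k − k_d) − 1] = 22.1 × (1 + 0.109 × 20.1) / [20.1 × (0.431 × 4.17 − 0.109) − 1] = 70.52 / 32.93 = 2.141 mg/L.
Correct the yield for decay: Y_obs = Y/(1 + k_d θ_c) = 0.431 / (1 + 0.109 × 20.1) = 0.431 / 3.191 = 0.1351.
ΔS = 261 − 2.14 = 258.9 mg/L, so the substrate removal rate is 49000 × 258.9/1000 = 12684 kg bCOD/d.
So the net sludge growth is P_X = 0.1351 × 12684 = 1713 kg VSS/d.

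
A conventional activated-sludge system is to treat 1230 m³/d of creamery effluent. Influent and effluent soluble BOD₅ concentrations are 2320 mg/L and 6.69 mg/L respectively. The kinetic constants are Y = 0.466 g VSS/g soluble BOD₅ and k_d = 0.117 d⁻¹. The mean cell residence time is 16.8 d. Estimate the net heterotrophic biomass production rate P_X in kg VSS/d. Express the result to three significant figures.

P_X ≈ 447 kg VSS/d

Observed yield with endogenous decay: Y_obs = Y / (1 + k_d·θ_c) = 0.466 / (1 + 0.117 × 16.8) = 0.466 / 2.966 = 0.1571 g VSS/g soluble BOD₅.
Q·(S₀ − S) = 1230 × (2320 − 6.69) × 10⁻³ = 2845 kg/d removed.
P_X = Y_obs · Q(S₀ − S) = 0.1571 × 2845 = 447.1 kg VSS/d.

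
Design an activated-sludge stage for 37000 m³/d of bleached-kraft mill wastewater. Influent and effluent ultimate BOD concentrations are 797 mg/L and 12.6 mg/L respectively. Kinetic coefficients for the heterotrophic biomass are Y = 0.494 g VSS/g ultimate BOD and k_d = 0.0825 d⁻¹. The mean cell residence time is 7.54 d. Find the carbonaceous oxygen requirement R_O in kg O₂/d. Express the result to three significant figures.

R_O ≈ 16500 kg O₂/d

Observed yield with endogenous decay: Y_obs = Y / (1 + k_d·θ_c) = 0.494 / (1 + 0.0825 × 7.54) = 0.494 / 1.622 = 0.3046 g VSS/g ultimate BOD.
Mass of ultimate BOD removed per day: Q(S₀ − S) = 37000 × 784.4 g/m³ = 29023 kg/d.
Net sludge production P_X = 0.3046 × 29023 = 8839 kg VSS/d.
Carbonaceous O₂ demand = substrate oxidised − cell-mass equivalent = 29023 − 1.42 × 8839 = 16471 kg O₂/d.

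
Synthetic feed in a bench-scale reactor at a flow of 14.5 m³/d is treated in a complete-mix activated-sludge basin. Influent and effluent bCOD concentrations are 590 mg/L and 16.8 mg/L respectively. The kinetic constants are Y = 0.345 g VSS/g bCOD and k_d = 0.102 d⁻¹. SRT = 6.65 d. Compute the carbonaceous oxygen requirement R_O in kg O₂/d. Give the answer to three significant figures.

The observed yield is Y_obs = Y/(1 + k_d·θ_c) = 0.345 / (1 + 0.102 × 6.65) = 0.345 / 1.678 = 0.2056 g VSS per g bCOD removed.
Q·(S₀ − S) = 14.5 × (590 − 16.8) × 10⁻³ = 8.311 kg/d removed.
Biomass synthesised: P_X = Y_obs × 8.311 = 1.709 kg VSS/d.
Carbonaceous O₂ demand = substrate oxidised − cell-mass equivalent = 8.311 − 1.42 × 1.709 = 5.885 kg O₂/d.

R_O ≈ 5.89 kg O₂/d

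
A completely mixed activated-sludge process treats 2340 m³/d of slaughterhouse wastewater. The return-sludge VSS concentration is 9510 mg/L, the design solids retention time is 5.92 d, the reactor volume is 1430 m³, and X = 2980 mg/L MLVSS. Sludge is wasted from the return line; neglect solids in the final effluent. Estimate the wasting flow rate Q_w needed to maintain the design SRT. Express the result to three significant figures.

Q_w = (V·X)/(θ_c X_r) = 1430 × 2980 / (5.92 × 9510) = 75.69 m³/d.

Q_w ≈ 75.7 m³/d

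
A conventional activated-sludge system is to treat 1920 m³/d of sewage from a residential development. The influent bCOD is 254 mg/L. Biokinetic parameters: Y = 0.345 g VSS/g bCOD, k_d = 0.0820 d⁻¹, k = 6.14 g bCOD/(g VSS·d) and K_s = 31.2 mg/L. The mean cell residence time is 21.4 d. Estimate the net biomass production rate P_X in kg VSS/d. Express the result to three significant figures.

From the Monod/SRT balance for a CMAS, S = K_s·(1+k_d θ_c)/[θ_c·(Y k − k_d) − 1] = 31.2 × (1 + 0.0820 × 21.4) / [21.4 × (0.345 × 6.14 − 0.0820) − 1] = 85.95 / 42.58 = 2.019 mg/L.
The observed yield is Y_obs = Y/(1 + k_d·θ_c) = 0.345 / (1 + 0.0820 × 21.4) = 0.345 / 2.755 = 0.1252 g VSS per g bCOD removed.
Q·(S₀ − S) = 1920 × (254 − 2.02) × 10⁻³ = 483.8 kg/d removed.
So the net sludge growth is P_X = 0.1252 × 483.8 = 60.59 kg VSS/d.

P_X ≈ 60.6 kg VSS/d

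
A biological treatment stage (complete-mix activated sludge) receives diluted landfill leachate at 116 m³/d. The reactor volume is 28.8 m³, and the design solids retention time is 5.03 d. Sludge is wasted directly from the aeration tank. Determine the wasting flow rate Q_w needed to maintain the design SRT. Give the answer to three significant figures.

Q_w ≈ 5.73 m³/d

Wasting from the aeration tank: Q_w = V / θ_c = 28.80 / 5.03 = 5.726 m³/d.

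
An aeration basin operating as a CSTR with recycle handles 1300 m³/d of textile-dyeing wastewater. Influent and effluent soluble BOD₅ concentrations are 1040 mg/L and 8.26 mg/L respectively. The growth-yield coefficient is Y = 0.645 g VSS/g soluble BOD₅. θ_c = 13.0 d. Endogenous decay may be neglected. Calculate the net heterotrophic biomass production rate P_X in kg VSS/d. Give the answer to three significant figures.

With endogenous decay neglected, the observed yield equals the true yield: Y_obs = Y = 0.645 g VSS/g soluble BOD₅.
Mass of soluble BOD₅ removed per day: Q(S₀ − S) = 1300 × 1032 g/m³ = 1341 kg/d.
Net biomass production P_X = Y_obs × Q·(S₀ − S) = 0.6450 × 1341 = 865.1 kg VSS/d.

P_X ≈ 865 kg VSS/d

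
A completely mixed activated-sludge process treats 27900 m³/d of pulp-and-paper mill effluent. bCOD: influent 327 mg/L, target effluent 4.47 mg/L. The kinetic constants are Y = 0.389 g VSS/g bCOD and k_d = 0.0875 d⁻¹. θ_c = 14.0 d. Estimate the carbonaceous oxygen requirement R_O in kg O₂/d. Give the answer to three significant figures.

R_O ≈ 6760 kg O₂/d

Correct the yield for decay: Y_obs = Y/(1 + k_d θ_c) = 0.389 / (1 + 0.0875 × 14.0) = 0.389 / 2.225 = 0.1748.
Substrate removed = Q·(S₀ − S) = 27900 m³/d × (327 − 4.47) g/m³ = 9×10^6 g/d = 8999 kg/d.
P_X = Y_obs·Q·(S₀ − S) = 0.1748 × 8999 = 1573 kg VSS/d.
Carbonaceous O₂ demand = substrate oxidised − cell-mass equivalent = 8999 − 1.42 × 1573 = 6765 kg O₂/d.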